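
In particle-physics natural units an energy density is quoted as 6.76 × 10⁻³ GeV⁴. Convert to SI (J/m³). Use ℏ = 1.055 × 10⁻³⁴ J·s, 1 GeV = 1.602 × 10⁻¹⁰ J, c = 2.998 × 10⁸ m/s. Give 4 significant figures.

1.407 × 10³⁵ J/m³

[E]/[L]³ = [E]⁴/(ℏc)³; restore (ℏc)⁻³.
1 GeV⁴ → 1/(ℏc)³ × (1 GeV in J)⁴ = 2.082 × 10³⁷ J/m³.
Result: 6.76 × 10⁻³ × 2.082 × 10³⁷ = 1.407 × 10³⁵ J/m³.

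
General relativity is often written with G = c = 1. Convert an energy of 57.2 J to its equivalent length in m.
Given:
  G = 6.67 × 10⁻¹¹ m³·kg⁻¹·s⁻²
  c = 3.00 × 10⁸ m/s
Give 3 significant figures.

Energy → length via G/c⁴.
57.2 J × (G/c⁴) = 4.71 × 10⁻⁴³ m

4.71 × 10⁻⁴³ m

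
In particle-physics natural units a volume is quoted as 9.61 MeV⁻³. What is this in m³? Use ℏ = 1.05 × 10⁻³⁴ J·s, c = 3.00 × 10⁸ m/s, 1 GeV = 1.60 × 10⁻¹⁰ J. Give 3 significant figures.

Volume is [L]³ = [E]⁻³·(ℏc)³.
1 GeV⁻³ → (ℏc)³ × (1 GeV in J)⁻³ = 7.63 × 10⁻⁴⁸ m³.
Convert the energy scale: 9.61 MeV⁻³ = 9.61 × 10⁹ GeV⁻³.
Result: 9.61 × 10⁹ × 7.63 × 10⁻⁴⁸ = 7.33 × 10⁻³⁸ m³.

7.33 × 10⁻³⁸ m³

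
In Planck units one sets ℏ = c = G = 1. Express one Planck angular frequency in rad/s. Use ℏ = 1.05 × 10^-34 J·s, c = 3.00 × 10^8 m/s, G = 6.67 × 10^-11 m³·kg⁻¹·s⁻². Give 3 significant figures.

ω_P = √(c⁵/(ℏG))
  = √(3.47 × 10^86)
  = 1.86 × 10^43 rad/s

1.86 × 10^43 rad/s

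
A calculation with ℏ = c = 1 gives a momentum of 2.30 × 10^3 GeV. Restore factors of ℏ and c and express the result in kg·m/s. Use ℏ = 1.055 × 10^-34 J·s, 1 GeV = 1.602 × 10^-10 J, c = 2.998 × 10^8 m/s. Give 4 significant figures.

Momentum is [E]/c; divide by c.
1 GeV → 1/c × (1 GeV in J) = 5.344 × 10^-19 kg·m/s.
Result: 2.30 × 10^3 × 5.344 × 10^-19 = 1.229 × 10^-15 kg·m/s.

1.229 × 10^-15 kg·m/s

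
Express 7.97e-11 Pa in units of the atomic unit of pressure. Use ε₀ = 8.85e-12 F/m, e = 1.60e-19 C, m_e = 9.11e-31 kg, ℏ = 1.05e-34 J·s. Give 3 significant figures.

atomic unit of pressure: P_au = E_h/a₀³ = m_e⁴e¹⁰/((4πε₀)⁵ℏ⁸) = 3.01e13 Pa.
7.97e-11 / 3.01e13 = 2.65e-24

2.65e-24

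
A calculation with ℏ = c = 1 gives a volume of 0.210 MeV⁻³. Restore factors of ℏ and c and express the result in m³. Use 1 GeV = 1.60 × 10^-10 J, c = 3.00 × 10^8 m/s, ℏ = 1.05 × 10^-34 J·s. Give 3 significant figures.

1.60 × 10^-39 m³

Volume is [L]³ = [E]⁻³·(ℏc)³.
1 GeV⁻³ → (ℏc)³ × (1 GeV in J)⁻³ = 7.63 × 10^-48 m³.
Convert the energy scale: 0.210 MeV⁻³ = 2.10 × 10^8 GeV⁻³.
Result: 2.10 × 10^8 × 7.63 × 10^-48 = 1.60 × 10^-39 m³.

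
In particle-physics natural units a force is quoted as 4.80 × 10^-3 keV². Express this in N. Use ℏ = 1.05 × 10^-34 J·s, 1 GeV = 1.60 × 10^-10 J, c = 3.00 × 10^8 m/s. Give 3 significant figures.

3.90 × 10^-9 N

Force is [E]/[L] = [E]²/(ℏc); restore (ℏc)⁻¹.
1 GeV² → 1/(ℏc) × (1 GeV in J)² = 8.13 × 10^5 N.
Convert the energy scale: 4.80 × 10^-3 keV² = 4.80 × 10^-15 GeV².
Result: 4.80 × 10^-15 × 8.13 × 10^5 = 3.90 × 10^-9 N.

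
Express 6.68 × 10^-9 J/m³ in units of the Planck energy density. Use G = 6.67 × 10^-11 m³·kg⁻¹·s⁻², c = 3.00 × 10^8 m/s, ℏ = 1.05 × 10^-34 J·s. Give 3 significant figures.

Planck energy density: u_P = c⁷/(ℏG²) = 4.68 × 10^113 J/m³.
6.68 × 10^-9 / 4.68 × 10^113 = 1.43 × 10^-122

1.43 × 10^-122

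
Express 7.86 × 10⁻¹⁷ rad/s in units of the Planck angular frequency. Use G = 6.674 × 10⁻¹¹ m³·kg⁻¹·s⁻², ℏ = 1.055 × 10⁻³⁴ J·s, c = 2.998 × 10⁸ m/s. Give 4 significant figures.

Planck angular frequency: ω_P = √(c⁵/(ℏG)) = 1.855 × 10⁴³ rad/s.
7.86 × 10⁻¹⁷ / 1.855 × 10⁴³ = 4.238 × 10⁻⁶⁰

4.238 × 10⁻⁶⁰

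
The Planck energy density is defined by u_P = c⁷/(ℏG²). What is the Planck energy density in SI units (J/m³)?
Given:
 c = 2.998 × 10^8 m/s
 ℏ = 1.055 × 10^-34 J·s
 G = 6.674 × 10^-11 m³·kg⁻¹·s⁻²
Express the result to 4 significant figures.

4.632 × 10^113 J/m³

u_P = c⁷/(ℏG²)
  = 2.177 × 10^59 / 4.699 × 10^-55
  = 4.632 × 10^113 J/m³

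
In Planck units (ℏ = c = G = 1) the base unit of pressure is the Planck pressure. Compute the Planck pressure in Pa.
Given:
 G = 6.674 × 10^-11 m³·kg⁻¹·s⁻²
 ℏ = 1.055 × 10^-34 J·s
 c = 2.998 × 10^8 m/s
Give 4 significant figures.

p_P = c⁷/(ℏG²)
  = 2.177 × 10^59 / 4.699 × 10^-55
  = 4.632 × 10^113 Pa

4.632 × 10^113 Pa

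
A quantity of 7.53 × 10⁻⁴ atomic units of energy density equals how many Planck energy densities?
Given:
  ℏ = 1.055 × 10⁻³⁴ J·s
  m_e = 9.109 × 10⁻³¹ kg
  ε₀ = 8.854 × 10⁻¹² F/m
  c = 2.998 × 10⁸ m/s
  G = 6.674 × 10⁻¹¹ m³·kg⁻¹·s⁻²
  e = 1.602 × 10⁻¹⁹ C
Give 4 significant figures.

atomic unit of energy density: u_au = E_h/a₀³ = m_e⁴e¹⁰/((4πε₀)⁵ℏ⁸) = 2.929 × 10¹³ J/m³
Planck energy density: u_P = c⁷/(ℏG²) = 4.632 × 10¹¹³ J/m³
7.53 × 10⁻⁴ × 2.929 × 10¹³ / 4.632 × 10¹¹³ = 4.761 × 10⁻¹⁰⁴

4.761 × 10⁻¹⁰⁴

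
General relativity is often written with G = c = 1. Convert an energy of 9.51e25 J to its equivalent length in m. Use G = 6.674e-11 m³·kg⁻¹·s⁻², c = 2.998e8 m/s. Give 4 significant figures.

Energy → length via G/c⁴.
9.51e25 J × (G/c⁴) = 7.857e-19 m

7.857e-19 m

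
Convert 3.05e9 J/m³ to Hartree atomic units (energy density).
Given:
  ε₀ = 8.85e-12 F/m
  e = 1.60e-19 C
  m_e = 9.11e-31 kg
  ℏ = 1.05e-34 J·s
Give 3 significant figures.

1.01e-4

atomic unit of energy density: u_au = E_h/a₀³ = m_e⁴e¹⁰/((4πε₀)⁵ℏ⁸) = 3.01e13 J/m³.
3.05e9 / 3.01e13 = 1.01e-4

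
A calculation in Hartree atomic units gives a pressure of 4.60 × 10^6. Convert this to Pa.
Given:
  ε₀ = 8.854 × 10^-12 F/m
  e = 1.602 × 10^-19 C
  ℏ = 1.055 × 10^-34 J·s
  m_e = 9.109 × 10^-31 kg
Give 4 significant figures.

One atomic unit of pressure: P_au = E_h/a₀³ = m_e⁴e¹⁰/((4πε₀)⁵ℏ⁸) = 2.929 × 10^13 Pa.
4.60 × 10^6 × 2.929 × 10^13 Pa = 1.347 × 10^20 Pa

1.347 × 10^20 Pa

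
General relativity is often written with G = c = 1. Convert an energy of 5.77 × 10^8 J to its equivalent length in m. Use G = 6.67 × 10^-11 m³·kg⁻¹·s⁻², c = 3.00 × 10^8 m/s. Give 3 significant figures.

4.75 × 10^-36 m

Energy → length via G/c⁴.
5.77 × 10^8 J × (G/c⁴) = 4.75 × 10^-36 m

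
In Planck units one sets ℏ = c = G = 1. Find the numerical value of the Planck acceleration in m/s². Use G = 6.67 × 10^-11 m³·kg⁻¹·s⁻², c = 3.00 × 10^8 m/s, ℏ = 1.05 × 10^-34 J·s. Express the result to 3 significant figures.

a_P = √(c⁷/(ℏG))
  = √(3.12 × 10^103)
  = 5.59 × 10^51 m/s²

5.59 × 10^51 m/s²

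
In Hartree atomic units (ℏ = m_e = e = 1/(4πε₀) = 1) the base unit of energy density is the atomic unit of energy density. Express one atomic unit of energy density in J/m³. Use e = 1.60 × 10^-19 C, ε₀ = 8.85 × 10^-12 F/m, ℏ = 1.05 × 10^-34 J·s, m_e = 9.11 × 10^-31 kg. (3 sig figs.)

3.01 × 10^13 J/m³

u_au = E_h/a₀³ = m_e⁴e¹⁰/((4πε₀)⁵ℏ⁸)
E_h = 4.38 × 10^-18 J
a₀ = 5.26 × 10^-11 m
E_h/a₀³ = 3.01 × 10^13 J/m³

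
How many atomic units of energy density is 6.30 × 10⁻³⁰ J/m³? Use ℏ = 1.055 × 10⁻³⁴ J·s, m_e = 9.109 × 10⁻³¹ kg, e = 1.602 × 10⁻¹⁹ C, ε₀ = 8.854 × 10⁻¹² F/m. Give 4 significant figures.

atomic unit of energy density: u_au = E_h/a₀³ = m_e⁴e¹⁰/((4πε₀)⁵ℏ⁸) = 2.929 × 10¹³ J/m³.
6.30 × 10⁻³⁰ / 2.929 × 10¹³ = 2.151 × 10⁻⁴³

2.151 × 10⁻⁴³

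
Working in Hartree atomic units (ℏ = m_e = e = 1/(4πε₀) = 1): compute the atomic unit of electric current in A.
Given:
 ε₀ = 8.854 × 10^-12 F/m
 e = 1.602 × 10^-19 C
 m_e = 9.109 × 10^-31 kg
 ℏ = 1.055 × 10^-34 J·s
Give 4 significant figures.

From ℏ = m_e = e = 1/(4πε₀) = 1 the current scale is I_au = e E_h/ℏ = m_e e⁵/((4πε₀)²ℏ³).
E_h = 4.354 × 10^-18 J
e·E_h/ℏ = 6.612 × 10^-3 A

6.612 × 10^-3 A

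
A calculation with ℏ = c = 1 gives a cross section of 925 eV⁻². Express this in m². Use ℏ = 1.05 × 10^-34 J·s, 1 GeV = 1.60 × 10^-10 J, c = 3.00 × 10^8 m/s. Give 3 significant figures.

Area is [L]² = [E]⁻²·(ℏc)²; restore (ℏc)².
1 GeV⁻² → (ℏc)² × (1 GeV in J)⁻² = 3.88 × 10^-32 m².
Convert the energy scale: 925 eV⁻² = 9.25 × 10^20 GeV⁻².
Result: 9.25 × 10^20 × 3.88 × 10^-32 = 3.59 × 10^-11 m².

3.59 × 10^-11 m²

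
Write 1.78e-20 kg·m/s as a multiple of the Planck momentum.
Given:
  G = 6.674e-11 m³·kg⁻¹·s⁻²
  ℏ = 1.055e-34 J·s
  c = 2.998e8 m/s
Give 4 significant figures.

2.727e-21

Planck momentum: p_P = √(ℏc³/G) = 6.527 kg·m/s.
1.78e-20 / 6.527 = 2.727e-21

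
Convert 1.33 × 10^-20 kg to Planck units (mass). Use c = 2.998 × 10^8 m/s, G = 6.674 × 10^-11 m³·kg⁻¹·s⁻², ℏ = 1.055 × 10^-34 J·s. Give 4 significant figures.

Planck mass: m_P = √(ℏc/G) = 2.177 × 10^-8 kg.
1.33 × 10^-20 / 2.177 × 10^-8 = 6.109 × 10^-13

6.109 × 10^-13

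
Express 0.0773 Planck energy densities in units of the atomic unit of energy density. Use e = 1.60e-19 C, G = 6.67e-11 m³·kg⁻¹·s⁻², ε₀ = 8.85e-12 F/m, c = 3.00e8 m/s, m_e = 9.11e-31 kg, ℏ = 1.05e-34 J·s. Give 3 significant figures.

Planck energy density: u_P = c⁷/(ℏG²) = 4.68e113 J/m³
atomic unit of energy density: u_au = E_h/a₀³ = m_e⁴e¹⁰/((4πε₀)⁵ℏ⁸) = 3.01e13 J/m³
0.0773 × 4.68e113 / 3.01e13 = 1.20e99

1.20e99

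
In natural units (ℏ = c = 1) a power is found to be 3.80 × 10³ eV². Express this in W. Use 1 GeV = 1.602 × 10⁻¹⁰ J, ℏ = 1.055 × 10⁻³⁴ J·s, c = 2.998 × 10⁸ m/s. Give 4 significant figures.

Power is [E]/[T] = [E]²/ℏ.
1 GeV² → 1/ℏ × (1 GeV in J)² = 2.433 × 10¹⁴ W.
Convert the energy scale: 3.80 × 10³ eV² = 3.80 × 10⁻¹⁵ GeV².
Result: 3.80 × 10⁻¹⁵ × 2.433 × 10¹⁴ = 0.9244 W.

0.9244 W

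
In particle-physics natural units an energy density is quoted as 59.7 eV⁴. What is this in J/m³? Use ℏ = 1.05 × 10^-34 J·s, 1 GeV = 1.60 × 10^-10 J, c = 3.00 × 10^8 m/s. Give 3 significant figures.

[E]/[L]³ = [E]⁴/(ℏc)³; restore (ℏc)⁻³.
1 GeV⁴ → 1/(ℏc)³ × (1 GeV in J)⁴ = 2.10 × 10^37 J/m³.
Convert the energy scale: 59.7 eV⁴ = 5.97 × 10^-35 GeV⁴.
Result: 5.97 × 10^-35 × 2.10 × 10^37 = 1.25 × 10^3 J/m³.

1.25 × 10^3 J/m³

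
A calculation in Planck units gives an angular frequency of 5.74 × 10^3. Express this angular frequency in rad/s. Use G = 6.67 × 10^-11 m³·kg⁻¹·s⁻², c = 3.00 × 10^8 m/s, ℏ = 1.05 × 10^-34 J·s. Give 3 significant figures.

1.07 × 10^47 rad/s

One Planck angular frequency: ω_P = √(c⁵/(ℏG)) = 1.86 × 10^43 rad/s.
5.74 × 10^3 × 1.86 × 10^43 rad/s = 1.07 × 10^47 rad/s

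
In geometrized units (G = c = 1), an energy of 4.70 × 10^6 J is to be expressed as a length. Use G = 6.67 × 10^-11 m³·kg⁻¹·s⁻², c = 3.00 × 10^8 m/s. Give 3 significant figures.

3.87 × 10^-38 m

Energy → length via G/c⁴.
4.70 × 10^6 J × (G/c⁴) = 3.87 × 10^-38 m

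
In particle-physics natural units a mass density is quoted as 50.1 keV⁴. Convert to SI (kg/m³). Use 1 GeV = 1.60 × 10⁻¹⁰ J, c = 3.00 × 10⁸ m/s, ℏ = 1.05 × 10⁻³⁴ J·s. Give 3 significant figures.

Mass density is [E]/(c²[L]³) = [E]⁴/(ℏ³c⁵).
1 GeV⁴ → 1/(ℏ³c⁵) × (1 GeV in J)⁴ = 2.33 × 10²⁰ kg/m³.
Convert the energy scale: 50.1 keV⁴ = 5.01 × 10⁻²³ GeV⁴.
Result: 5.01 × 10⁻²³ × 2.33 × 10²⁰ = 0.0117 kg/m³.

0.0117 kg/m³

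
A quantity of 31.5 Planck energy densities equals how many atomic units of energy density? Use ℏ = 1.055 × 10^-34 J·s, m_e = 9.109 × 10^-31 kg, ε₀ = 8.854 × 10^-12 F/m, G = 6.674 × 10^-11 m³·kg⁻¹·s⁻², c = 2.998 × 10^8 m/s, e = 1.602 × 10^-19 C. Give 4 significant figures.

4.982 × 10^101

Planck energy density: u_P = c⁷/(ℏG²) = 4.632 × 10^113 J/m³
atomic unit of energy density: u_au = E_h/a₀³ = m_e⁴e¹⁰/((4πε₀)⁵ℏ⁸) = 2.929 × 10^13 J/m³
31.5 × 4.632 × 10^113 / 2.929 × 10^13 = 4.982 × 10^101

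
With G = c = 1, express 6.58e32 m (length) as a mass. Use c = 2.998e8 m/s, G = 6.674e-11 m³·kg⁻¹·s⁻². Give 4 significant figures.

8.861e59 kg

Length → mass via c²/G.
6.58e32 m × (c²/G) = 8.861e59 kg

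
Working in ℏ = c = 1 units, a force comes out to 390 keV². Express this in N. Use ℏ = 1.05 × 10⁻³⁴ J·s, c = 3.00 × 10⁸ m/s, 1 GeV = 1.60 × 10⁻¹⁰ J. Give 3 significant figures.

Force is [E]/[L] = [E]²/(ℏc); restore (ℏc)⁻¹.
1 GeV² → 1/(ℏc) × (1 GeV in J)² = 8.13 × 10⁵ N.
Convert the energy scale: 390 keV² = 3.90 × 10⁻¹⁰ GeV².
Result: 3.90 × 10⁻¹⁰ × 8.13 × 10⁵ = 3.17 × 10⁻⁴ N.

3.17 × 10⁻⁴ N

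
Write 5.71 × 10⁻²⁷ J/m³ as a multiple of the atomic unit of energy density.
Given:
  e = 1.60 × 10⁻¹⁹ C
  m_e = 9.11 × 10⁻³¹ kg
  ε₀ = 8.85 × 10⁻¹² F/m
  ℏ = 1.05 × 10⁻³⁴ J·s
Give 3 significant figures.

atomic unit of energy density: u_au = E_h/a₀³ = m_e⁴e¹⁰/((4πε₀)⁵ℏ⁸) = 3.01 × 10¹³ J/m³.
5.71 × 10⁻²⁷ / 3.01 × 10¹³ = 1.90 × 10⁻⁴⁰

1.90 × 10⁻⁴⁰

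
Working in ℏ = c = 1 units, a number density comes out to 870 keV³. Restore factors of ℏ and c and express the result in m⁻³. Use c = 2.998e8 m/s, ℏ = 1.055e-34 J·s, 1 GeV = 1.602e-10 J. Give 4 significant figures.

Number density is [L]⁻³ = [E]³/(ℏc)³.
1 GeV³ → 1/(ℏc)³ × (1 GeV in J)³ = 1.299e47 m⁻³.
Convert the energy scale: 870 keV³ = 8.70e-16 GeV³.
Result: 8.70e-16 × 1.299e47 = 1.130e32 m⁻³.

1.130e32 m⁻³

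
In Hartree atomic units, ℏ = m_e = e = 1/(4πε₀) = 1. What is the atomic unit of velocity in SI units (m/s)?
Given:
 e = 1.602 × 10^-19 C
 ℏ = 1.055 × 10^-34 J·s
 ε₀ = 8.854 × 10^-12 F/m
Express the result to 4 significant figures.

Dimensional analysis gives v_au = e²/(4πε₀ℏ).
  = 2.566 × 10^-38 / 1.174 × 10^-44
  = 2.186 × 10^6 m/s

2.186 × 10^6 m/s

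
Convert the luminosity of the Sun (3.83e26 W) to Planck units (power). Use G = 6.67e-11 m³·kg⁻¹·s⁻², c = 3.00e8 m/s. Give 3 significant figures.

Planck power: P_P = c⁵/G = 3.64e52 W.
3.83e26 / 3.64e52 = 1.05e-26

1.05e-26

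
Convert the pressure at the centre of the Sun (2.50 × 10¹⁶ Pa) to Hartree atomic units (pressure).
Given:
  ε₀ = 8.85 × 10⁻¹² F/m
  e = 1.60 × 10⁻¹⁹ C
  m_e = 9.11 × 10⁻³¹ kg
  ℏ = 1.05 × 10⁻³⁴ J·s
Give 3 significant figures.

830

atomic unit of pressure: P_au = E_h/a₀³ = m_e⁴e¹⁰/((4πε₀)⁵ℏ⁸) = 3.01 × 10¹³ Pa.
2.50 × 10¹⁶ / 3.01 × 10¹³ = 830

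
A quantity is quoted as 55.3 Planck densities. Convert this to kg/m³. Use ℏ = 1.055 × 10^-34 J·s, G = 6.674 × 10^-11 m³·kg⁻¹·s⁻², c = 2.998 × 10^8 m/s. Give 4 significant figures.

One Planck density: ρ_P = c⁵/(ℏG²) = 5.154 × 10^96 kg/m³.
55.3 × 5.154 × 10^96 kg/m³ = 2.850 × 10^98 kg/m³

2.850 × 10^98 kg/m³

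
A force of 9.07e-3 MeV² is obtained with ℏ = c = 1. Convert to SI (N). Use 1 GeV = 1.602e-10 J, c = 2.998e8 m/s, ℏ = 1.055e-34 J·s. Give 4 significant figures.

7.359e-3 N

Force is [E]/[L] = [E]²/(ℏc); restore (ℏc)⁻¹.
1 GeV² → 1/(ℏc) × (1 GeV in J)² = 8.114e5 N.
Convert the energy scale: 9.07e-3 MeV² = 9.07e-9 GeV².
Result: 9.07e-9 × 8.114e5 = 7.359e-3 N.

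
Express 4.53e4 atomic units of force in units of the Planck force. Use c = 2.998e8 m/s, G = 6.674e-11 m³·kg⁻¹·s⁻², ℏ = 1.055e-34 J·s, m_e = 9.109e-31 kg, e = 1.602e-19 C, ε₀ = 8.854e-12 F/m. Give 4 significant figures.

atomic unit of force: F_au = E_h/a₀ = m_e²e⁶/((4πε₀)³ℏ⁴) = 8.220e-8 N
Planck force: F_P = c⁴/G = 1.210e44 N
4.53e4 × 8.220e-8 / 1.210e44 = 3.076e-47

3.076e-47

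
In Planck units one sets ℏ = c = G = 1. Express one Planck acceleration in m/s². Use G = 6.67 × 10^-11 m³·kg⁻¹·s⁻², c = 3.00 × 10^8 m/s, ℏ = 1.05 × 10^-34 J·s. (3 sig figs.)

5.59 × 10^51 m/s²

a_P = √(c⁷/(ℏG))
  = √(3.12 × 10^103)
  = 5.59 × 10^51 m/s²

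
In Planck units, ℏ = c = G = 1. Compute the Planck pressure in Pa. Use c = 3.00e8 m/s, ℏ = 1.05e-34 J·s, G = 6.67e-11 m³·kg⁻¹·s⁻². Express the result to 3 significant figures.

The unique combination of the constants set to 1 with dimensions of pressure is p_P = c⁷/(ℏG²).
  = 2.19e59 / 4.67e-55
  = 4.68e113 Pa

4.68e113 Pa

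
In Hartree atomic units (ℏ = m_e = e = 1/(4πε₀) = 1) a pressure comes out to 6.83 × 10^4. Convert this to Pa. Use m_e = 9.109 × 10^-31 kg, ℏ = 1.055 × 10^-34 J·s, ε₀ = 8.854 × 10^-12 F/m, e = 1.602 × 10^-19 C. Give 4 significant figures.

2.001 × 10^18 Pa

One atomic unit of pressure: P_au = E_h/a₀³ = m_e⁴e¹⁰/((4πε₀)⁵ℏ⁸) = 2.929 × 10^13 Pa.
6.83 × 10^4 × 2.929 × 10^13 Pa = 2.001 × 10^18 Pa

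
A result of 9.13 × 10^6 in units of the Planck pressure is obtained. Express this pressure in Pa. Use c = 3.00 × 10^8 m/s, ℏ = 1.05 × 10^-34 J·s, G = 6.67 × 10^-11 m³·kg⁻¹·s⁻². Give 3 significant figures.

One Planck pressure: p_P = c⁷/(ℏG²) = 4.68 × 10^113 Pa.
9.13 × 10^6 × 4.68 × 10^113 Pa = 4.27 × 10^120 Pa

4.27 × 10^120 Pa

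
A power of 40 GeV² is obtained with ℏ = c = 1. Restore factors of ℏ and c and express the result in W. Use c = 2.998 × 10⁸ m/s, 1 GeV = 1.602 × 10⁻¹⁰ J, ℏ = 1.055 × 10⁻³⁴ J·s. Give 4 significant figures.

Power is [E]/[T] = [E]²/ℏ.
1 GeV² → 1/ℏ × (1 GeV in J)² = 2.433 × 10¹⁴ W.
Result: 40 × 2.433 × 10¹⁴ = 9.730 × 10¹⁵ W.

9.730 × 10¹⁵ W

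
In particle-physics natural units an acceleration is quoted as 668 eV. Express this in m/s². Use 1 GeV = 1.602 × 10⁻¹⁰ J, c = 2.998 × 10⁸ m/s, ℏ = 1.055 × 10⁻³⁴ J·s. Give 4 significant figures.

3.041 × 10²⁶ m/s²

Acceleration is [L]/[T]² = c·[E]/ℏ.
1 GeV → c/ℏ × (1 GeV in J) = 4.552 × 10³² m/s².
Convert the energy scale: 668 eV = 6.68 × 10⁻⁷ GeV.
Result: 6.68 × 10⁻⁷ × 4.552 × 10³² = 3.041 × 10²⁶ m/s².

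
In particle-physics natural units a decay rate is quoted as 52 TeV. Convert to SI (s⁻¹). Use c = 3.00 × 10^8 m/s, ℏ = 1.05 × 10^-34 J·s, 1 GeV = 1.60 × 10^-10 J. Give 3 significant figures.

7.92 × 10^28 s⁻¹

A rate is [E]/ℏ; divide by ℏ.
1 GeV → 1/ℏ × (1 GeV in J) = 1.52 × 10^24 s⁻¹.
Convert the energy scale: 52 TeV = 5.20 × 10^4 GeV.
Result: 5.20 × 10^4 × 1.52 × 10^24 = 7.92 × 10^28 s⁻¹.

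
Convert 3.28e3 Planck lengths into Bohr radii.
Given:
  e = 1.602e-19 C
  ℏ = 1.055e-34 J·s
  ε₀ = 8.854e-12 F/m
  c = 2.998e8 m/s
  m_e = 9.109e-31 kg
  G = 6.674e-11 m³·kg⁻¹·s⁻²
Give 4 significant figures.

Planck length: ℓ_P = √(ℏG/c³) = 1.616e-35 m
Bohr radius: a₀ = 4πε₀ℏ²/(m_e e²) = 5.297e-11 m
3.28e3 × 1.616e-35 / 5.297e-11 = 1.001e-21

1.001e-21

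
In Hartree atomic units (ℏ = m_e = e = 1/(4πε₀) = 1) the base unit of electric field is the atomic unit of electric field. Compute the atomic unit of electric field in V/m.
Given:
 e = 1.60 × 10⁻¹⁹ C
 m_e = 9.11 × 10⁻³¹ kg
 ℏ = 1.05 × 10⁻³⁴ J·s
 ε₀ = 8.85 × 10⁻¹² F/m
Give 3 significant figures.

E_au = E_h/(e a₀) = m_e²e⁵/((4πε₀)³ℏ⁴)
E_h = 4.38 × 10⁻¹⁸ J
a₀ = 5.26 × 10⁻¹¹ m
E_h/(e·a₀) = 5.20 × 10¹¹ V/m

5.20 × 10¹¹ V/m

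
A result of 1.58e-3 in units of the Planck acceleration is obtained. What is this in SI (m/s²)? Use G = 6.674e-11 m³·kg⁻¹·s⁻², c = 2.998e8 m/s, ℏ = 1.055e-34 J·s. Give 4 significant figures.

8.785e48 m/s²

One Planck acceleration: a_P = √(c⁷/(ℏG)) = 5.560e51 m/s².
1.58e-3 × 5.560e51 m/s² = 8.785e48 m/s²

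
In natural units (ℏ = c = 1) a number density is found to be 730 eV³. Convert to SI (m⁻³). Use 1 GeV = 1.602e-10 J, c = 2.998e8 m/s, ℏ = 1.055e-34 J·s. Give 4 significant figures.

9.485e22 m⁻³

Number density is [L]⁻³ = [E]³/(ℏc)³.
1 GeV³ → 1/(ℏc)³ × (1 GeV in J)³ = 1.299e47 m⁻³.
Convert the energy scale: 730 eV³ = 7.30e-25 GeV³.
Result: 7.30e-25 × 1.299e47 = 9.485e22 m⁻³.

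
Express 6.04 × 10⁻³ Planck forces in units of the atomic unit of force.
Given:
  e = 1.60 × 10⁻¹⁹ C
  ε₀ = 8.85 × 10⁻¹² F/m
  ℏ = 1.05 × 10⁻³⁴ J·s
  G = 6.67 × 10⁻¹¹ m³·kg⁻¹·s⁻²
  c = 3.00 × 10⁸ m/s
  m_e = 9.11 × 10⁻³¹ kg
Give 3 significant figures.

Planck force: F_P = c⁴/G = 1.21 × 10⁴⁴ N
atomic unit of force: F_au = E_h/a₀ = m_e²e⁶/((4πε₀)³ℏ⁴) = 8.33 × 10⁻⁸ N
6.04 × 10⁻³ × 1.21 × 10⁴⁴ / 8.33 × 10⁻⁸ = 8.81 × 10⁴⁸

8.81 × 10⁴⁸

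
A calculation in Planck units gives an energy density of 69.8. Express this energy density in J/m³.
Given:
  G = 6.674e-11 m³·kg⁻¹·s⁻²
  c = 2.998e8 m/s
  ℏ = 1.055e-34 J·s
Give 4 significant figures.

One Planck energy density: u_P = c⁷/(ℏG²) = 4.632e113 J/m³.
69.8 × 4.632e113 J/m³ = 3.233e115 J/m³

3.233e115 J/m³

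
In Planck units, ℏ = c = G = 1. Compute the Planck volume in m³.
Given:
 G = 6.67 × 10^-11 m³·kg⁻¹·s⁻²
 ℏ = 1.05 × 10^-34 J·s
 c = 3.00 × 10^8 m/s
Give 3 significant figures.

4.18 × 10^-105 m³

From ℏ = c = G = 1 the volume scale is V_P = (ℏG/c³)^(3/2).
  = √(1.75 × 10^-209)
  = 4.18 × 10^-105 m³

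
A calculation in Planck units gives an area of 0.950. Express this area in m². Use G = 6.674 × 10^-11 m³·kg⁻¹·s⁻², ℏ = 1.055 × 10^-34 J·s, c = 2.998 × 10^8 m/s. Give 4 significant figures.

One Planck area: A_P = ℏG/c³ = 2.613 × 10^-70 m².
0.950 × 2.613 × 10^-70 m² = 2.482 × 10^-70 m²

2.482 × 10^-70 m²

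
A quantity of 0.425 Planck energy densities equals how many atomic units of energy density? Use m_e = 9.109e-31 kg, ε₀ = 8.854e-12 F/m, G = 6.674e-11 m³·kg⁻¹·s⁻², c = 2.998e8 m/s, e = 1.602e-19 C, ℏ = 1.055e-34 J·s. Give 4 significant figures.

Planck energy density: u_P = c⁷/(ℏG²) = 4.632e113 J/m³
atomic unit of energy density: u_au = E_h/a₀³ = m_e⁴e¹⁰/((4πε₀)⁵ℏ⁸) = 2.929e13 J/m³
0.425 × 4.632e113 / 2.929e13 = 6.721e99

6.721e99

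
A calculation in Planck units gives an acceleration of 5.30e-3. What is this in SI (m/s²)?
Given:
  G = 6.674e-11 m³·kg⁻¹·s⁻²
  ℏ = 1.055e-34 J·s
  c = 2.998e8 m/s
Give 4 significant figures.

2.947e49 m/s²

One Planck acceleration: a_P = √(c⁷/(ℏG)) = 5.560e51 m/s².
5.30e-3 × 5.560e51 m/s² = 2.947e49 m/s²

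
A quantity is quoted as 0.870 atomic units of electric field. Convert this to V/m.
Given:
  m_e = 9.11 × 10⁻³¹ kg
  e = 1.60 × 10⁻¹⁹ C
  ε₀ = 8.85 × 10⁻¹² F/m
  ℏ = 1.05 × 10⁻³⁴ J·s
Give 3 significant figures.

4.53 × 10¹¹ V/m

One atomic unit of electric field: E_au = E_h/(e a₀) = m_e²e⁵/((4πε₀)³ℏ⁴) = 5.20 × 10¹¹ V/m.
0.870 × 5.20 × 10¹¹ V/m = 4.53 × 10¹¹ V/m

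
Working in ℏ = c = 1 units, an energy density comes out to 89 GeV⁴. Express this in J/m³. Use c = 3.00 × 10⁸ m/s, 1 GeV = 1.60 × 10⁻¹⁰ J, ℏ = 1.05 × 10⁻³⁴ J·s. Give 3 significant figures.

1.87 × 10³⁹ J/m³

[E]/[L]³ = [E]⁴/(ℏc)³; restore (ℏc)⁻³.
1 GeV⁴ → 1/(ℏc)³ × (1 GeV in J)⁴ = 2.10 × 10³⁷ J/m³.
Result: 89 × 2.10 × 10³⁷ = 1.87 × 10³⁹ J/m³.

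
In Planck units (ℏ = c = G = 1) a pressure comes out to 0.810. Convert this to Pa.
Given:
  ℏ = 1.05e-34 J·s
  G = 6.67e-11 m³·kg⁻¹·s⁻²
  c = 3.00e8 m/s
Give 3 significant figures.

One Planck pressure: p_P = c⁷/(ℏG²) = 4.68e113 Pa.
0.810 × 4.68e113 Pa = 3.79e113 Pa

3.79e113 Pa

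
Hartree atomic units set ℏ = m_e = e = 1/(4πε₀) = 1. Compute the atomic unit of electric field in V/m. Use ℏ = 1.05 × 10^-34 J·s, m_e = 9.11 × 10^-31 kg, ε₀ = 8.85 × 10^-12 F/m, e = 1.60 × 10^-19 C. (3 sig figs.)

5.20 × 10^11 V/m

Dimensional analysis gives E_au = E_h/(e a₀) = m_e²e⁵/((4πε₀)³ℏ⁴).
E_h = 4.38 × 10^-18 J
a₀ = 5.26 × 10^-11 m
E_h/(e·a₀) = 5.20 × 10^11 V/m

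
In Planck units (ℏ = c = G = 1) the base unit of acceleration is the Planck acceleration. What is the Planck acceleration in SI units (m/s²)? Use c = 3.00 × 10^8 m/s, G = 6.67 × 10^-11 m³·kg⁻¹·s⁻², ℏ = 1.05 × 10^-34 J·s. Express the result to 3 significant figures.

a_P = √(c⁷/(ℏG))
  = √(3.12 × 10^103)
  = 5.59 × 10^51 m/s²

5.59 × 10^51 m/s²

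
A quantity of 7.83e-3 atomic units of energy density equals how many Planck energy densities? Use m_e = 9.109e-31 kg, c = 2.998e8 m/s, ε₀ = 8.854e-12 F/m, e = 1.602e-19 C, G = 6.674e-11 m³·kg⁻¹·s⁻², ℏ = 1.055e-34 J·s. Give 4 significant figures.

4.951e-103

atomic unit of energy density: u_au = E_h/a₀³ = m_e⁴e¹⁰/((4πε₀)⁵ℏ⁸) = 2.929e13 J/m³
Planck energy density: u_P = c⁷/(ℏG²) = 4.632e113 J/m³
7.83e-3 × 2.929e13 / 4.632e113 = 4.951e-103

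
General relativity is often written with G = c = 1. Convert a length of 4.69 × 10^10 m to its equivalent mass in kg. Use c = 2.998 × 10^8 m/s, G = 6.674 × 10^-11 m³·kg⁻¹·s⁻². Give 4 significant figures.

Length → mass via c²/G.
4.69 × 10^10 m × (c²/G) = 6.316 × 10^37 kg

6.316 × 10^37 kg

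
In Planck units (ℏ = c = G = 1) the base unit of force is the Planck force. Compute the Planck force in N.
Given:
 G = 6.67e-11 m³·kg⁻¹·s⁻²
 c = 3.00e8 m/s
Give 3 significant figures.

1.21e44 N

F_P = c⁴/G
  = 8.10e33 / 6.67e-11
  = 1.21e44 N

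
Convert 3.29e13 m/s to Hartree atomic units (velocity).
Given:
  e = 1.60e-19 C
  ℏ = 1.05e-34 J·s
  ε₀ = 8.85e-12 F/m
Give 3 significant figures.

1.50e7

atomic unit of velocity: v_au = e²/(4πε₀ℏ) = 2.19e6 m/s.
3.29e13 / 2.19e6 = 1.50e7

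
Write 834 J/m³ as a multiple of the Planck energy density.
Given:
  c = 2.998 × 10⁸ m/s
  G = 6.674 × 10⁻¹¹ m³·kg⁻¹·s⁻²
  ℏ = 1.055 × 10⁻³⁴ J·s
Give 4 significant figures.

1.800 × 10⁻¹¹¹

Planck energy density: u_P = c⁷/(ℏG²) = 4.632 × 10¹¹³ J/m³.
834 / 4.632 × 10¹¹³ = 1.800 × 10⁻¹¹¹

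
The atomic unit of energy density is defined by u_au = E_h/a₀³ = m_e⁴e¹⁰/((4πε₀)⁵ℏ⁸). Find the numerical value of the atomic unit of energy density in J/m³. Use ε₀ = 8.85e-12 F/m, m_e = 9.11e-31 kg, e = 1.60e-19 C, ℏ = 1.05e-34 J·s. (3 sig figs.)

3.01e13 J/m³

u_au = E_h/a₀³ = m_e⁴e¹⁰/((4πε₀)⁵ℏ⁸)
E_h = 4.38e-18 J
a₀ = 5.26e-11 m
E_h/a₀³ = 3.01e13 J/m³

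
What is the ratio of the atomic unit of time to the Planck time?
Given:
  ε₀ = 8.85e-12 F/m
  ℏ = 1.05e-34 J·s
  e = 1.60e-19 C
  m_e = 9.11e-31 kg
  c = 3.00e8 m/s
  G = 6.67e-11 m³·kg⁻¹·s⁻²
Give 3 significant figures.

atomic unit of time: τ_au = (4πε₀)²ℏ³/(m_e e⁴) = 2.40e-17 s
Planck time: t_P = √(ℏG/c⁵) = 5.37e-44 s
ratio = 2.40e-17 / 5.37e-44 = 4.47e26

4.47e26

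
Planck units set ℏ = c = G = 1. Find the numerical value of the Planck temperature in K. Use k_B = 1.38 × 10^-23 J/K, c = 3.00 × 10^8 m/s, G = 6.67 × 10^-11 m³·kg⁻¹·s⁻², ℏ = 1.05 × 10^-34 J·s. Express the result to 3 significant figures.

The unique combination of the constants set to 1 with dimensions of temperature is T_P = √(ℏc⁵/G) / k_B.
  = √(3.83 × 10^18) × 7.25 × 10^22
  = 1.42 × 10^32 K

1.42 × 10^32 K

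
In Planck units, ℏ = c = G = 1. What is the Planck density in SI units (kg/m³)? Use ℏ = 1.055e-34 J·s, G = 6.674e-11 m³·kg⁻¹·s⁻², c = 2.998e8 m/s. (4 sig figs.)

5.154e96 kg/m³

From ℏ = c = G = 1 the density scale is ρ_P = c⁵/(ℏG²).
  = 2.422e42 / 4.699e-55
  = 5.154e96 kg/m³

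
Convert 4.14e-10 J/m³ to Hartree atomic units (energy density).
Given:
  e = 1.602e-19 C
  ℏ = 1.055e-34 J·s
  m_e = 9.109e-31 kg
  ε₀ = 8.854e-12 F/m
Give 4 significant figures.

1.413e-23

atomic unit of energy density: u_au = E_h/a₀³ = m_e⁴e¹⁰/((4πε₀)⁵ℏ⁸) = 2.929e13 J/m³.
4.14e-10 / 2.929e13 = 1.413e-23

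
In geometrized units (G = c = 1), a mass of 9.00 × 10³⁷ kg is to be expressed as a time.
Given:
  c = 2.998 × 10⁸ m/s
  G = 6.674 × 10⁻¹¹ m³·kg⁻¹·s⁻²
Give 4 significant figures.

Mass → time via G/c³.
9.00 × 10³⁷ kg × (G/c³) = 222.9 s

222.9 s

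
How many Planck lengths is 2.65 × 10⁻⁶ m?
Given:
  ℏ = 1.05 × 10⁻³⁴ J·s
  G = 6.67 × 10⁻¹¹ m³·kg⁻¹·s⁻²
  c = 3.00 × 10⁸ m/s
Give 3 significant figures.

Planck length: ℓ_P = √(ℏG/c³) = 1.61 × 10⁻³⁵ m.
2.65 × 10⁻⁶ / 1.61 × 10⁻³⁵ = 1.65 × 10²⁹

1.65 × 10²⁹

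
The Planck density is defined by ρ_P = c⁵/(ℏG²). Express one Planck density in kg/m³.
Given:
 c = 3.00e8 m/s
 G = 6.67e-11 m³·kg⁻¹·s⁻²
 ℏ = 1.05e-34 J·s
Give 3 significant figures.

5.20e96 kg/m³

ρ_P = c⁵/(ℏG²)
  = 2.43e42 / 4.67e-55
  = 5.20e96 kg/m³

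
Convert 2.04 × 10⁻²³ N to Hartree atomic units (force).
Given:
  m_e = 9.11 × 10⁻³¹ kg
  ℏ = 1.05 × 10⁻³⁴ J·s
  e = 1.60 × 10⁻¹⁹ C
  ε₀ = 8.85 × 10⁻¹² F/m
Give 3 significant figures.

2.45 × 10⁻¹⁶

atomic unit of force: F_au = E_h/a₀ = m_e²e⁶/((4πε₀)³ℏ⁴) = 8.33 × 10⁻⁸ N.
2.04 × 10⁻²³ / 8.33 × 10⁻⁸ = 2.45 × 10⁻¹⁶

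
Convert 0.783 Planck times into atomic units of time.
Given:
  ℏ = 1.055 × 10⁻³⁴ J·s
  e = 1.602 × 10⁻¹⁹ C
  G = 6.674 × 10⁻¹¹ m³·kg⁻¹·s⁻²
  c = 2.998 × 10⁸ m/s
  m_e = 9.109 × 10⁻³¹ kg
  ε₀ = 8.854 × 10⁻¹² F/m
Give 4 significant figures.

1.742 × 10⁻²⁷

Planck time: t_P = √(ℏG/c⁵) = 5.392 × 10⁻⁴⁴ s
atomic unit of time: τ_au = (4πε₀)²ℏ³/(m_e e⁴) = 2.423 × 10⁻¹⁷ s
0.783 × 5.392 × 10⁻⁴⁴ / 2.423 × 10⁻¹⁷ = 1.742 × 10⁻²⁷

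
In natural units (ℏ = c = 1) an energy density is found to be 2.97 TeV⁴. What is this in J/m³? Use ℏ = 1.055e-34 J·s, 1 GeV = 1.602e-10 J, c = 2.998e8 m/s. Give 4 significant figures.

6.182e49 J/m³

[E]/[L]³ = [E]⁴/(ℏc)³; restore (ℏc)⁻³.
1 GeV⁴ → 1/(ℏc)³ × (1 GeV in J)⁴ = 2.082e37 J/m³.
Convert the energy scale: 2.97 TeV⁴ = 2.97e12 GeV⁴.
Result: 2.97e12 × 2.082e37 = 6.182e49 J/m³.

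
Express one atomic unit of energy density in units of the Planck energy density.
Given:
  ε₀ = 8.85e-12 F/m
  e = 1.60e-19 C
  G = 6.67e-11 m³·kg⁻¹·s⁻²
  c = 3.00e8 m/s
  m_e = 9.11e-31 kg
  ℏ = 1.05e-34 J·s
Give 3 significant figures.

atomic unit of energy density: u_au = E_h/a₀³ = m_e⁴e¹⁰/((4πε₀)⁵ℏ⁸) = 3.01e13 J/m³
Planck energy density: u_P = c⁷/(ℏG²) = 4.68e113 J/m³
ratio = 3.01e13 / 4.68e113 = 6.44e-101

6.44e-101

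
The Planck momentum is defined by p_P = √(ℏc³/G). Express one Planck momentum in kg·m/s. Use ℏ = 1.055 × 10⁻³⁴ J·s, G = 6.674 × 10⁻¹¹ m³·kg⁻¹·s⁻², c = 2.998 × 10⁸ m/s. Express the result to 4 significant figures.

p_P = √(ℏc³/G)
  = √(42.60)
  = 6.527 kg·m/s

6.527 kg·m/s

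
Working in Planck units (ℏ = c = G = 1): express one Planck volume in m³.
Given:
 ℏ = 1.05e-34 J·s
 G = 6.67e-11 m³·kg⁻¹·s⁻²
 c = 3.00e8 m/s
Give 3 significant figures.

The unique combination of the constants set to 1 with dimensions of volume is V_P = (ℏG/c³)^(3/2).
  = √(1.75e-209)
  = 4.18e-105 m³

4.18e-105 m³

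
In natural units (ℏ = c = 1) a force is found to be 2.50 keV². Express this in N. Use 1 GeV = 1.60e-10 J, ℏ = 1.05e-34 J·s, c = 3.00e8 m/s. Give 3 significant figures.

2.03e-6 N

Force is [E]/[L] = [E]²/(ℏc); restore (ℏc)⁻¹.
1 GeV² → 1/(ℏc) × (1 GeV in J)² = 8.13e5 N.
Convert the energy scale: 2.50 keV² = 2.50e-12 GeV².
Result: 2.50e-12 × 8.13e5 = 2.03e-6 N.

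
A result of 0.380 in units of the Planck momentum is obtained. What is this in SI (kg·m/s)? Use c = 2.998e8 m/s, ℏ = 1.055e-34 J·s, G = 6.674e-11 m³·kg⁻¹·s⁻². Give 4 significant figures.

2.480 kg·m/s

One Planck momentum: p_P = √(ℏc³/G) = 6.527 kg·m/s.
0.380 × 6.527 kg·m/s = 2.480 kg·m/s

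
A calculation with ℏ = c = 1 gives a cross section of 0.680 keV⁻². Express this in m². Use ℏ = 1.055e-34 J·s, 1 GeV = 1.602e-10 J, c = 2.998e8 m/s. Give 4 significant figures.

Area is [L]² = [E]⁻²·(ℏc)²; restore (ℏc)².
1 GeV⁻² → (ℏc)² × (1 GeV in J)⁻² = 3.898e-32 m².
Convert the energy scale: 0.680 keV⁻² = 6.80e11 GeV⁻².
Result: 6.80e11 × 3.898e-32 = 2.651e-20 m².

2.651e-20 m²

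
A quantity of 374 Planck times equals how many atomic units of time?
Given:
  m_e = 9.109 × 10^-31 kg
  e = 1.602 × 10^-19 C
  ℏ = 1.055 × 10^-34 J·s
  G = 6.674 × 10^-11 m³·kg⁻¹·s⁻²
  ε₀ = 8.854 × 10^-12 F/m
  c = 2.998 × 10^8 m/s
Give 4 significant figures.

8.323 × 10^-25

Planck time: t_P = √(ℏG/c⁵) = 5.392 × 10^-44 s
atomic unit of time: τ_au = (4πε₀)²ℏ³/(m_e e⁴) = 2.423 × 10^-17 s
374 × 5.392 × 10^-44 / 2.423 × 10^-17 = 8.323 × 10^-25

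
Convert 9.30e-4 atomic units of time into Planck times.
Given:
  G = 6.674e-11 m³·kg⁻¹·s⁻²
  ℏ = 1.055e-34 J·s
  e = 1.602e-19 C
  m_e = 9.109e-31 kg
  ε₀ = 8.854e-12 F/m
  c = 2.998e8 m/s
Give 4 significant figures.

atomic unit of time: τ_au = (4πε₀)²ℏ³/(m_e e⁴) = 2.423e-17 s
Planck time: t_P = √(ℏG/c⁵) = 5.392e-44 s
9.30e-4 × 2.423e-17 / 5.392e-44 = 4.179e23

4.179e23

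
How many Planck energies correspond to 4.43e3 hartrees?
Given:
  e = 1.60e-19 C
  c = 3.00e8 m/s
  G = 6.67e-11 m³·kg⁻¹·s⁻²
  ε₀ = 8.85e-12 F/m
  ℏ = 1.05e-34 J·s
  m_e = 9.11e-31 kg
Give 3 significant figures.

hartree: E_h = m_e e⁴/(4πε₀ℏ)² = 4.38e-18 J
Planck energy: E_P = √(ℏc⁵/G) = 1.96e9 J
4.43e3 × 4.38e-18 / 1.96e9 = 9.92e-24

9.92e-24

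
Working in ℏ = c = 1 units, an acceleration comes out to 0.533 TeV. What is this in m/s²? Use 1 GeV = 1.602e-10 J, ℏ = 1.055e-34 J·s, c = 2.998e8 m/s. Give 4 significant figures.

2.426e35 m/s²

Acceleration is [L]/[T]² = c·[E]/ℏ.
1 GeV → c/ℏ × (1 GeV in J) = 4.552e32 m/s².
Convert the energy scale: 0.533 TeV = 533 GeV.
Result: 533 × 4.552e32 = 2.426e35 m/s².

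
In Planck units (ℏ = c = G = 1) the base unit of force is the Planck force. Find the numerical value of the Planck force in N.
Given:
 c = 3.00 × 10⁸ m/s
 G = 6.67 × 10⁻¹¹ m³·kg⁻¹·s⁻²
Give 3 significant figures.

F_P = c⁴/G
  = 8.10 × 10³³ / 6.67 × 10⁻¹¹
  = 1.21 × 10⁴⁴ N

1.21 × 10⁴⁴ N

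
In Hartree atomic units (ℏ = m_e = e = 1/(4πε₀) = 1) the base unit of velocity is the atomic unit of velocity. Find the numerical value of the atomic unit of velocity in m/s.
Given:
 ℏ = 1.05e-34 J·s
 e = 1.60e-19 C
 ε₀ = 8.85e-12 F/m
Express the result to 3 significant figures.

2.19e6 m/s

v_au = e²/(4πε₀ℏ)
  = 2.56e-38 / 1.17e-44
  = 2.19e6 m/s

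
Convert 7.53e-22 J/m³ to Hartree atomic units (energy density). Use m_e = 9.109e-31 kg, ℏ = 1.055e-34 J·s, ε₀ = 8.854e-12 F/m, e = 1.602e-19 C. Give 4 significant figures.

2.571e-35

atomic unit of energy density: u_au = E_h/a₀³ = m_e⁴e¹⁰/((4πε₀)⁵ℏ⁸) = 2.929e13 J/m³.
7.53e-22 / 2.929e13 = 2.571e-35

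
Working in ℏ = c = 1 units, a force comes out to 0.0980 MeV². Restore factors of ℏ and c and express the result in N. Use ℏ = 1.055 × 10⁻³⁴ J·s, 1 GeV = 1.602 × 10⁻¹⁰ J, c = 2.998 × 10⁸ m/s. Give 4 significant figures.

0.07952 N

Force is [E]/[L] = [E]²/(ℏc); restore (ℏc)⁻¹.
1 GeV² → 1/(ℏc) × (1 GeV in J)² = 8.114 × 10⁵ N.
Convert the energy scale: 0.0980 MeV² = 9.80 × 10⁻⁸ GeV².
Result: 9.80 × 10⁻⁸ × 8.114 × 10⁵ = 0.07952 N.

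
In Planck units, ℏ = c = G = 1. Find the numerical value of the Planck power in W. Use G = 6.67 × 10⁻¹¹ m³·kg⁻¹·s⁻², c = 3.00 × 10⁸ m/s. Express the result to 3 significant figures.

The unique combination of the constants set to 1 with dimensions of power is P_P = c⁵/G.
  = 2.43 × 10⁴² / 6.67 × 10⁻¹¹
  = 3.64 × 10⁵² W

3.64 × 10⁵² W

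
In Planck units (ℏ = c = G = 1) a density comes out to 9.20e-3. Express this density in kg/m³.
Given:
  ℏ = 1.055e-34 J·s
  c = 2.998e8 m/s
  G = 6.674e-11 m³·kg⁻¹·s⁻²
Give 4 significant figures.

4.742e94 kg/m³

One Planck density: ρ_P = c⁵/(ℏG²) = 5.154e96 kg/m³.
9.20e-3 × 5.154e96 kg/m³ = 4.742e94 kg/m³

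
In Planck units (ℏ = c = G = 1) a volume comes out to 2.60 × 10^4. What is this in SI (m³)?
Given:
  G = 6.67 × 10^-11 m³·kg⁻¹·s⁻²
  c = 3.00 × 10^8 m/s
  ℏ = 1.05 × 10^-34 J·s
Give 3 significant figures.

1.09 × 10^-100 m³

One Planck volume: V_P = (ℏG/c³)^(3/2) = 4.18 × 10^-105 m³.
2.60 × 10^4 × 4.18 × 10^-105 m³ = 1.09 × 10^-100 m³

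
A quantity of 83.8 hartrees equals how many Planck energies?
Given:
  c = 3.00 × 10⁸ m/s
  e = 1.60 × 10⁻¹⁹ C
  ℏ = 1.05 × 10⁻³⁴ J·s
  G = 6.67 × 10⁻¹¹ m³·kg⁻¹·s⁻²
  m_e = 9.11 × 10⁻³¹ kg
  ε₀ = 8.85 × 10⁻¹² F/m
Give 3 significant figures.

1.88 × 10⁻²⁵

hartree: E_h = m_e e⁴/(4πε₀ℏ)² = 4.38 × 10⁻¹⁸ J
Planck energy: E_P = √(ℏc⁵/G) = 1.96 × 10⁹ J
83.8 × 4.38 × 10⁻¹⁸ / 1.96 × 10⁹ = 1.88 × 10⁻²⁵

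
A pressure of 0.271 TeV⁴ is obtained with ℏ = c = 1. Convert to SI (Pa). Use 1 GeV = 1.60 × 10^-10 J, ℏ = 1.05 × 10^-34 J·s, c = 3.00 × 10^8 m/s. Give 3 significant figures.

5.68 × 10^48 Pa

Pressure is [E]/[L]³ = [E]⁴/(ℏc)³.
1 GeV⁴ → 1/(ℏc)³ × (1 GeV in J)⁴ = 2.10 × 10^37 Pa.
Convert the energy scale: 0.271 TeV⁴ = 2.71 × 10^11 GeV⁴.
Result: 2.71 × 10^11 × 2.10 × 10^37 = 5.68 × 10^48 Pa.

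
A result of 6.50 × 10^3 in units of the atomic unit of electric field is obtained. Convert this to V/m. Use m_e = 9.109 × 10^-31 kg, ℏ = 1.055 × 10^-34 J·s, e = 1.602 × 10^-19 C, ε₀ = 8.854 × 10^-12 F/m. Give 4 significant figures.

3.335 × 10^15 V/m

One atomic unit of electric field: E_au = E_h/(e a₀) = m_e²e⁵/((4πε₀)³ℏ⁴) = 5.131 × 10^11 V/m.
6.50 × 10^3 × 5.131 × 10^11 V/m = 3.335 × 10^15 V/m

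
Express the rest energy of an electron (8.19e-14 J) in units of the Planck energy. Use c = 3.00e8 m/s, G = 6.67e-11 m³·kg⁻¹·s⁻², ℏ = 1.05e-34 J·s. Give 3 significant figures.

Planck energy: E_P = √(ℏc⁵/G) = 1.96e9 J.
8.19e-14 / 1.96e9 = 4.19e-23

4.19e-23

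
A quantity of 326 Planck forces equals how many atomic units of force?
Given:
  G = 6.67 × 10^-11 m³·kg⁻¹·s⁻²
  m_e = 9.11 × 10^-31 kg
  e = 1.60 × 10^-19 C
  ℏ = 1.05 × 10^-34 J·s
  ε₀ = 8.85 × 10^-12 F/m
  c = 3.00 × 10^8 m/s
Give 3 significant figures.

Planck force: F_P = c⁴/G = 1.21 × 10^44 N
atomic unit of force: F_au = E_h/a₀ = m_e²e⁶/((4πε₀)³ℏ⁴) = 8.33 × 10^-8 N
326 × 1.21 × 10^44 / 8.33 × 10^-8 = 4.75 × 10^53

4.75 × 10^53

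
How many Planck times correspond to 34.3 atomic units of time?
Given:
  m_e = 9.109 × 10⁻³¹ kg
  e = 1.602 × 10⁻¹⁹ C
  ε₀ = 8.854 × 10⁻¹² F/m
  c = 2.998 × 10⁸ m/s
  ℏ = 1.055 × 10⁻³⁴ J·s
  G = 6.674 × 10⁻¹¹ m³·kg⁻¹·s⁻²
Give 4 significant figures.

atomic unit of time: τ_au = (4πε₀)²ℏ³/(m_e e⁴) = 2.423 × 10⁻¹⁷ s
Planck time: t_P = √(ℏG/c⁵) = 5.392 × 10⁻⁴⁴ s
34.3 × 2.423 × 10⁻¹⁷ / 5.392 × 10⁻⁴⁴ = 1.541 × 10²⁸

1.541 × 10²⁸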